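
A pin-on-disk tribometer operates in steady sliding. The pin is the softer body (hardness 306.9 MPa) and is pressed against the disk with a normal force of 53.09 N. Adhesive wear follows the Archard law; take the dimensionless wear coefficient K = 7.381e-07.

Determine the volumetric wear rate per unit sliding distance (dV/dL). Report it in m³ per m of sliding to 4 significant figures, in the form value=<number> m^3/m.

Each operation maintains full float precision; intermediate values appear rounded. Rounded once at the end, at 4 significant figures.
Hardness H = 306.9 MPa = 3.069e+08 Pa.
In SI base units, W = 53.09 N, H = 3.069e+08 Pa, K = 7.381e-07.
Volumetric rate dV/dL = K·W/H: 7.381e-07 · 53.09 / 3.069e+08 = 1.277e-13 m³/m.

value=1.277e-13 m^3/m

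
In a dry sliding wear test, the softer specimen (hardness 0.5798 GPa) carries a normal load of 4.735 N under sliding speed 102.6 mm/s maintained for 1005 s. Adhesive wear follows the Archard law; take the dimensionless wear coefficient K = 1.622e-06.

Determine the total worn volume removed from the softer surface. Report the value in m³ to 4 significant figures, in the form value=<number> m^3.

The intermediates are displayed rounded, and all arithmetic carries full float precision, and one final rounding: four significant digits.
Convert: Sliding speed v = 102.6 mm/s = 0.1026 m/s. The distance L = v·t = 0.1026 m/s × 1005 s = 103.1 m.
Convert: Hardness H = 0.5798 GPa = 5.798e+08 Pa.
Restated in SI base units: W = 4.735 N, H = 5.798e+08 Pa, K = 1.622e-06.
Volume removed: V = K·W·L/H = 1.622e-06 · 4.735 · 103.1 / 5.798e+08 = 1.366e-12 m³.

value=1.366e-12 m^3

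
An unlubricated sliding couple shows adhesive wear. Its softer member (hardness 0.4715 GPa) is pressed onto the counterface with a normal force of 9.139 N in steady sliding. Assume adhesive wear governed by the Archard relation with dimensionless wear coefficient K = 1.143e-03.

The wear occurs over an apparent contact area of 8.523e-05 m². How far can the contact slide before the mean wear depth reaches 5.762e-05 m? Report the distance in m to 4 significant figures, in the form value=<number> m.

All working math maintains full precision — intermediates are displayed rounded. Rounded once at the end, at four significant figures.
Hardness H = 0.4715 GPa = 4.715e+08 Pa.
In SI base units: W = 9.139 N, H = 4.715e+08 Pa, K = 1.143e-03.
Allowed volume V_lim = h_lim·A = 5.762e-05 · 8.523e-05 = 4.911e-09 m³.
Thus life L = V_lim·H/(K·W) = 4.911e-09 · 4.715e+08 / (1.143e-03 · 9.139) = 221.7 m.

value=221.7 m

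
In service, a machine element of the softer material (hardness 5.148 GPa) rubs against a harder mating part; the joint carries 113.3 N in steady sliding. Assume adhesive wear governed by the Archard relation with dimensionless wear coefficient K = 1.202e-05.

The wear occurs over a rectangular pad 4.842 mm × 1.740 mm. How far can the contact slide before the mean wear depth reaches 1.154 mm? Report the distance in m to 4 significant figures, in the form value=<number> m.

Intermediates are displayed rounded — the computation keeps full precision, and one last rounding to 4 significant figures.
Hardness H = 5.148 GPa = 5.148e+09 Pa.
Pad sides 4.842 mm × 1.740 mm = 0.004842 m × 0.001740 m. Contact area A = 0.004842 m × 0.001740 m = 8.425e-06 m².
Depth limit h_lim = 1.154 mm = 0.001154 m.
Restated in SI base units: W = 113.3 N, H = 5.148e+09 Pa, K = 1.202e-05.
At the depth limit, V_lim = h_lim·A = 0.001154 · 8.425e-06 = 9.723e-09 m³.
Life L = V_lim·H/(K·W) = 9.723e-09 · 5.148e+09 / (1.202e-05 · 113.3) = 3.675e+04 m.

value=3.675e+04 m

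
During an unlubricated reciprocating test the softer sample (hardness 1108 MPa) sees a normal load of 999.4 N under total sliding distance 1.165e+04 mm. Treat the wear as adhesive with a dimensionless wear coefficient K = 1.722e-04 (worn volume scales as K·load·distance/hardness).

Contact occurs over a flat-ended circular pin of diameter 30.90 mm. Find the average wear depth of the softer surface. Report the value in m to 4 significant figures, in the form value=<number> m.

value=2.413e-06 m

Intermediate values appear rounded; all arithmetic keeps full float precision — one last rounding, at four significant figures.
Convert: Total distance L = 1.165e+04 mm = 11.65 m.
Convert: Hardness H = 1108 MPa = 1.108e+09 Pa.
Convert: Pin diameter d = 30.90 mm = 0.03090 m. Contact area A = π·d²/4 = π·(0.03090 m)²/4 = 7.499e-04 m².
In SI base units, W = 999.4 N, H = 1.108e+09 Pa, K = 1.722e-04.
Archard relation: V = K·W·L/H = 1.722e-04 · 999.4 · 11.65 / 1.108e+09 = 1.810e-09 m³.
Depth h = V/A = 1.810e-09 / 7.499e-04 = 2.413e-06 m.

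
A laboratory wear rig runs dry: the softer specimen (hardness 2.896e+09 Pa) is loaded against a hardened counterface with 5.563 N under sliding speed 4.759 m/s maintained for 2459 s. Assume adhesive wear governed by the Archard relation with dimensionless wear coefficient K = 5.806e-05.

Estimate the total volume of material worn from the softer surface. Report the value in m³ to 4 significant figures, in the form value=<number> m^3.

value=1.305e-09 m^3

Each operation maintains full float precision; displayed values are rounded, and rounded once at the end, at 4 significant figures.
The distance L = v·t = 4.759 m/s × 2459 s = 1.170e+04 m.
As SI base values: W = 5.563 N, H = 2.896e+09 Pa, K = 5.806e-05.
The Archard volume V = K·W·L/H = 5.806e-05 · 5.563 · 1.170e+04 / 2.896e+09 = 1.305e-09 m³.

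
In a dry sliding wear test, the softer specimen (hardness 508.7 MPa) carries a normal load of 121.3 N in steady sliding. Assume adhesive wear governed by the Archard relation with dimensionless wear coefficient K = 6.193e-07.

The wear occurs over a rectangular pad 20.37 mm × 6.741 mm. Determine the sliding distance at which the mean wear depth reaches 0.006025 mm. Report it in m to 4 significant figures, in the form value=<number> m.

value=5602 m

Each operation keeps full precision. The intermediates are displayed rounded — one final rounding, at 4 significant figures.
Convert: Hardness H = 508.7 MPa = 5.087e+08 Pa.
Convert: Pad sides 20.37 mm × 6.741 mm = 0.02037 m × 0.006741 m. Contact area A = 0.02037 m × 0.006741 m = 1.373e-04 m².
Convert: Depth limit h_lim = 0.006025 mm = 6.025e-06 m.
In SI base units: W = 121.3 N, H = 5.087e+08 Pa, K = 6.193e-07.
Limit volume V_lim = h_lim·A = 6.025e-06 · 1.373e-04 = 8.273e-10 m³.
Thus life L = V_lim·H/(K·W) = 8.273e-10 · 5.087e+08 / (6.193e-07 · 121.3) = 5602 m.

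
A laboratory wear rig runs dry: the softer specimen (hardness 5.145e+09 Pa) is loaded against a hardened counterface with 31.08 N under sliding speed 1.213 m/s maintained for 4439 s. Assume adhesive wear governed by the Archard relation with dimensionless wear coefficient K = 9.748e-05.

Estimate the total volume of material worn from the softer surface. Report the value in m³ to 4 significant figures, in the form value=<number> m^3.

Displayed values are rounded. All working math holds full float precision. Rounded once at the end, at 4 significant digits.
Path length L = v·t = 1.213 m/s × 4439 s = 5385 m.
In SI base units: W = 31.08 N, H = 5.145e+09 Pa, K = 9.748e-05.
Worn volume V = K·W·L/H = 9.748e-05 · 31.08 · 5385 / 5.145e+09 = 3.171e-09 m³.

value=3.171e-09 m^3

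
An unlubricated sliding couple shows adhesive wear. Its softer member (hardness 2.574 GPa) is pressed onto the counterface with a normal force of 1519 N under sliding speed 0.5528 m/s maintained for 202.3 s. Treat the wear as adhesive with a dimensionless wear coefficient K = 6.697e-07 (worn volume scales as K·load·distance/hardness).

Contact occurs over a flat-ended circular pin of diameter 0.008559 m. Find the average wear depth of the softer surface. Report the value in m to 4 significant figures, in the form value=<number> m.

All working math carries full precision. Intermediates appear rounded, and one last rounding, at 4 significant digits.
Total distance L = v·t = 0.5528 m/s × 202.3 s = 111.8 m.
Hardness H = 2.574 GPa = 2.574e+09 Pa.
Contact area A = π·d²/4 = π·(0.008559 m)²/4 = 5.754e-05 m².
In SI base units, W = 1519 N, H = 2.574e+09 Pa, K = 6.697e-07.
By Archard's law, V = K·W·L/H = 6.697e-07 · 1519 · 111.8 / 2.574e+09 = 4.420e-11 m³.
Mean depth h = V/A = 4.420e-11 / 5.754e-05 = 7.682e-07 m.

value=7.682e-07 m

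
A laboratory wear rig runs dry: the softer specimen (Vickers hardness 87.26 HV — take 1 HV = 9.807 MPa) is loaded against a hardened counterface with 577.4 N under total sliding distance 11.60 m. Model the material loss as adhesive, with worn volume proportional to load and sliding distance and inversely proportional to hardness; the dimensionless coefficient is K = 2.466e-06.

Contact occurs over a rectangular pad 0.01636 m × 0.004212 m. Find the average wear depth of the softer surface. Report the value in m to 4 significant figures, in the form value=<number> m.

value=2.801e-07 m

All working math holds exact precision; intermediates are displayed rounded, and a single final rounding: 4 significant digits.
Hardness H = 87.26 HV × 9.807 MPa/HV = 855.8 MPa = 8.558e+08 Pa.
Contact area A = 0.01636 m × 0.004212 m = 6.891e-05 m².
In SI base units, W = 577.4 N, H = 8.558e+08 Pa, K = 2.466e-06.
Archard volume V = K·W·L/H = 2.466e-06 · 577.4 · 11.60 / 8.558e+08 = 1.930e-11 m³.
Mean depth h = V/A = 1.930e-11 / 6.891e-05 = 2.801e-07 m.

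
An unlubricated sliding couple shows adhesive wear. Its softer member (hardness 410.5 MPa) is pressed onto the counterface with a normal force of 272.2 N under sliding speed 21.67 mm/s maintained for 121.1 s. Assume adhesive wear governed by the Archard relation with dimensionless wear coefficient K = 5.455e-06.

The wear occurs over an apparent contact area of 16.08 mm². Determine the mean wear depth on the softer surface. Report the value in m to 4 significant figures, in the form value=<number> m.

Intermediates are displayed rounded — each operation carries full float precision — a lone final rounding: four significant figures.
Convert: Sliding speed v = 21.67 mm/s = 0.02167 m/s. Path length L = v·t = 0.02167 m/s × 121.1 s = 2.624 m.
Convert: Hardness H = 410.5 MPa = 4.105e+08 Pa.
Convert: Contact area A = 16.08 mm² = 1.608e-05 m².
As SI base values: W = 272.2 N, H = 4.105e+08 Pa, K = 5.455e-06.
Wear volume V = K·W·L/H = 5.455e-06 · 272.2 · 2.624 / 4.105e+08 = 9.492e-12 m³.
Mean wear depth h = V/A = 9.492e-12 / 1.608e-05 = 5.903e-07 m.

value=5.903e-07 m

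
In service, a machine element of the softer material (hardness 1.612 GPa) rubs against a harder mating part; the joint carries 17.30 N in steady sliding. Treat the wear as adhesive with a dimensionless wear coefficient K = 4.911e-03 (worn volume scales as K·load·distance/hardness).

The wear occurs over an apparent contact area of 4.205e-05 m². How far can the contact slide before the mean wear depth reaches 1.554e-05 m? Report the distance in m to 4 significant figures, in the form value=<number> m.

All arithmetic carries exact precision; the intermediates are printed rounded; rounded once at the end: 4 significant figures.
Convert: Hardness H = 1.612 GPa = 1.612e+09 Pa.
In SI base units, W = 17.30 N, H = 1.612e+09 Pa, K = 4.911e-03.
Permissible volume V_lim = h_lim·A = 1.554e-05 · 4.205e-05 = 6.535e-10 m³.
Thus life L = V_lim·H/(K·W) = 6.535e-10 · 1.612e+09 / (4.911e-03 · 17.30) = 12.40 m.

value=12.40 m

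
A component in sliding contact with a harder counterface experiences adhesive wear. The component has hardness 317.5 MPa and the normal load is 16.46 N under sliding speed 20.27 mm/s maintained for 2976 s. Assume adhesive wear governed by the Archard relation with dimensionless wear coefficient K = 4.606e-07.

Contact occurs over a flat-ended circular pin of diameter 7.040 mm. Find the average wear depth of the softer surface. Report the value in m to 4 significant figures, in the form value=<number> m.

The intermediates are printed rounded. All working math runs at exact precision — one last rounding, at four significant figures.
Sliding speed v = 20.27 mm/s = 0.02027 m/s. The distance L = v·t = 0.02027 m/s × 2976 s = 60.32 m.
Hardness H = 317.5 MPa = 3.175e+08 Pa.
Pin diameter d = 7.040 mm = 0.007040 m. Contact area A = π·d²/4 = π·(0.007040 m)²/4 = 3.893e-05 m².
Expressed in SI base units: W = 16.46 N, H = 3.175e+08 Pa, K = 4.606e-07.
By Archard's law, V = K·W·L/H = 4.606e-07 · 16.46 · 60.32 / 3.175e+08 = 1.440e-12 m³.
Average depth h = V/A = 1.440e-12 / 3.893e-05 = 3.701e-08 m.

value=3.701e-08 m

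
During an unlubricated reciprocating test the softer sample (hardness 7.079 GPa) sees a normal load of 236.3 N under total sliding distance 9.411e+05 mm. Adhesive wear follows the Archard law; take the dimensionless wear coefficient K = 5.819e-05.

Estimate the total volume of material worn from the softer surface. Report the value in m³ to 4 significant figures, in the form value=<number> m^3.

value=1.828e-09 m^3

All arithmetic holds full float precision; printed values are rounded. Rounded once at the end to 4 significant figures.
Total distance L = 9.411e+05 mm = 941.1 m.
Hardness H = 7.079 GPa = 7.079e+09 Pa.
SI base units throughout: W = 236.3 N, H = 7.079e+09 Pa, K = 5.819e-05.
The Archard volume V = K·W·L/H = 5.819e-05 · 236.3 · 941.1 / 7.079e+09 = 1.828e-09 m³.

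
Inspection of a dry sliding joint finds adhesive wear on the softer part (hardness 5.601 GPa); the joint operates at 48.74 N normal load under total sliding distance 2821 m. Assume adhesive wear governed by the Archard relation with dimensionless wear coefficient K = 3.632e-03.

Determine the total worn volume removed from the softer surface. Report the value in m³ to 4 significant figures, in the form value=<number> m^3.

Intermediate values are printed rounded, and every step maintains full precision; one last rounding to 4 significant digits.
Convert: Hardness H = 5.601 GPa = 5.601e+09 Pa.
Working in SI base units: W = 48.74 N, H = 5.601e+09 Pa, K = 3.632e-03.
Archard relation: V = K·W·L/H = 3.632e-03 · 48.74 · 2821 / 5.601e+09 = 8.916e-08 m³.

value=8.916e-08 m^3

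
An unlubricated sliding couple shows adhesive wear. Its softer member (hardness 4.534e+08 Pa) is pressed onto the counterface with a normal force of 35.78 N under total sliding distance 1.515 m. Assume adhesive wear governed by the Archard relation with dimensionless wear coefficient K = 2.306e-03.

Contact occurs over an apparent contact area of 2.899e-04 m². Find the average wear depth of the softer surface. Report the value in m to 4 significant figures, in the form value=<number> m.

All arithmetic carries full float precision, and intermediate values are displayed rounded, and one last rounding to 4 significant figures.
Expressed in SI base units: W = 35.78 N, H = 4.534e+08 Pa, K = 2.306e-03.
Archard relation: V = K·W·L/H = 2.306e-03 · 35.78 · 1.515 / 4.534e+08 = 2.757e-10 m³.
Wear depth h = V/A = 2.757e-10 / 2.899e-04 = 9.510e-07 m.

value=9.510e-07 m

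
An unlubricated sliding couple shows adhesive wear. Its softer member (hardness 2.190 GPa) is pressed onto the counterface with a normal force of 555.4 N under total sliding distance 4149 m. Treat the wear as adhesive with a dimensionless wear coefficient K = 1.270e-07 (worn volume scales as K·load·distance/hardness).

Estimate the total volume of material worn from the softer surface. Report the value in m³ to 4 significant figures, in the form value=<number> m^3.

value=1.336e-10 m^3

All working math holds exact precision, and intermediate values are printed rounded; rounded once at the end, at 4 significant figures.
Hardness H = 2.190 GPa = 2.190e+09 Pa.
Restated in SI base units: W = 555.4 N, H = 2.190e+09 Pa, K = 1.270e-07.
Worn volume V = K·W·L/H = 1.270e-07 · 555.4 · 4149 / 2.190e+09 = 1.336e-10 m³.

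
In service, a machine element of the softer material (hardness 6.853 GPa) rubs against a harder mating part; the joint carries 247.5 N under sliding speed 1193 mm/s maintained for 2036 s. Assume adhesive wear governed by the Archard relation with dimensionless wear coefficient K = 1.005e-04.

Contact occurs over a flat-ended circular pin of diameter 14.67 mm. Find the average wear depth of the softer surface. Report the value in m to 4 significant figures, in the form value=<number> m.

The intermediates are printed rounded; the algebra keeps exact precision. Rounded once at the end: 4 significant figures.
Convert: Sliding speed v = 1193 mm/s = 1.193 m/s. Path length L = v·t = 1.193 m/s × 2036 s = 2429 m.
Convert: Hardness H = 6.853 GPa = 6.853e+09 Pa.
Convert: Pin diameter d = 14.67 mm = 0.01467 m. Contact area A = π·d²/4 = π·(0.01467 m)²/4 = 1.690e-04 m².
As SI base values: W = 247.5 N, H = 6.853e+09 Pa, K = 1.005e-04.
Archard relation: V = K·W·L/H = 1.005e-04 · 247.5 · 2429 / 6.853e+09 = 8.816e-09 m³.
Depth of wear h = V/A = 8.816e-09 / 1.690e-04 = 5.216e-05 m.

value=5.216e-05 m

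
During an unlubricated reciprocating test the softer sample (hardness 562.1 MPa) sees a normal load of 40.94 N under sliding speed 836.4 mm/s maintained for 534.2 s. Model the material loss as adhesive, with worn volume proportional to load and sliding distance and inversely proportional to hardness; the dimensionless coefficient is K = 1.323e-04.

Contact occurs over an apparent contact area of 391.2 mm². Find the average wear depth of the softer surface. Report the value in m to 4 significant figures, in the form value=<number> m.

value=1.101e-05 m

All working math holds full precision, and intermediate values are displayed rounded, and rounded once at the end to four significant digits.
Convert: Sliding speed v = 836.4 mm/s = 0.8364 m/s. Distance L = v·t = 0.8364 m/s × 534.2 s = 446.8 m.
Convert: Hardness H = 562.1 MPa = 5.621e+08 Pa.
Convert: Contact area A = 391.2 mm² = 3.912e-04 m².
In SI base units, W = 40.94 N, H = 5.621e+08 Pa, K = 1.323e-04.
Archard relation: V = K·W·L/H = 1.323e-04 · 40.94 · 446.8 / 5.621e+08 = 4.305e-09 m³.
Average depth h = V/A = 4.305e-09 / 3.912e-04 = 1.101e-05 m.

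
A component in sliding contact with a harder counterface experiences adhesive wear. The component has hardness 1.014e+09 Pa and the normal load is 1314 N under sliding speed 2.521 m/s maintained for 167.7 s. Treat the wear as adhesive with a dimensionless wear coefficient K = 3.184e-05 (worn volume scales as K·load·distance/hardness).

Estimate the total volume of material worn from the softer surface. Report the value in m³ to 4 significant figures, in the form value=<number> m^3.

The computation carries full float precision, and intermediates appear rounded, and rounded just once to four significant digits.
Sliding distance L = v·t = 2.521 m/s × 167.7 s = 422.8 m.
Restated in SI base units: W = 1314 N, H = 1.014e+09 Pa, K = 3.184e-05.
Wear volume V = K·W·L/H = 3.184e-05 · 1314 · 422.8 / 1.014e+09 = 1.744e-08 m³.

value=1.744e-08 m^3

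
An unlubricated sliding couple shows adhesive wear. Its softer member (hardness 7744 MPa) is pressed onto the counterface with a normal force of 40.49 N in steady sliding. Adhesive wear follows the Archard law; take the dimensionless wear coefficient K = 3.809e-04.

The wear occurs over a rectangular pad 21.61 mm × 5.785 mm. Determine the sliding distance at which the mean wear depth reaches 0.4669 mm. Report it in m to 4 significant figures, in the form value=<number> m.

Quoted intermediates are rounded — the computation carries full float precision — one final rounding, at four significant figures.
Convert: Hardness H = 7744 MPa = 7.744e+09 Pa.
Convert: Pad sides 21.61 mm × 5.785 mm = 0.02161 m × 0.005785 m. Contact area A = 0.02161 m × 0.005785 m = 1.250e-04 m².
Convert: Depth limit h_lim = 0.4669 mm = 4.669e-04 m.
Restated in SI base units: W = 40.49 N, H = 7.744e+09 Pa, K = 3.809e-04.
Volume at the limit: V_lim = h_lim·A = 4.669e-04 · 1.250e-04 = 5.837e-08 m³.
Sliding life L = V_lim·H/(K·W) = 5.837e-08 · 7.744e+09 / (3.809e-04 · 40.49) = 2.931e+04 m.

value=2.931e+04 m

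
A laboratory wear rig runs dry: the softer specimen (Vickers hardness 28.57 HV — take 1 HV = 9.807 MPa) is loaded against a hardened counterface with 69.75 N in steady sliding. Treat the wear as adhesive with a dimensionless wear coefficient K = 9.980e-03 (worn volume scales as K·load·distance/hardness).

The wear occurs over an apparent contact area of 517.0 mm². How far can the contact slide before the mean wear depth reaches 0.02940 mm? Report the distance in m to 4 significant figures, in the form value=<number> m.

value=6.118 m

All arithmetic maintains full float precision, and intermediate values are displayed rounded, and a lone final rounding: 4 significant digits.
Hardness H = 28.57 HV × 9.807 MPa/HV = 280.2 MPa = 2.802e+08 Pa.
Contact area A = 517.0 mm² = 5.170e-04 m².
Depth limit h_lim = 0.02940 mm = 2.940e-05 m.
In SI base units, W = 69.75 N, H = 2.802e+08 Pa, K = 9.980e-03.
At the depth limit, V_lim = h_lim·A = 2.940e-05 · 5.170e-04 = 1.520e-08 m³.
Life L = V_lim·H/(K·W) = 1.520e-08 · 2.802e+08 / (9.980e-03 · 69.75) = 6.118 m.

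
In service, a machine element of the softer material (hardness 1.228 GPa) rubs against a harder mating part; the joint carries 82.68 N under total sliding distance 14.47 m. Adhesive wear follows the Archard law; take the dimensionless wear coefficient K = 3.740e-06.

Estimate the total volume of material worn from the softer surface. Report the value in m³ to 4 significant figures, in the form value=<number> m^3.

Each operation carries exact precision. Intermediate values are shown rounded, and one final rounding to four significant figures.
Convert: Hardness H = 1.228 GPa = 1.228e+09 Pa.
In SI base units, W = 82.68 N, H = 1.228e+09 Pa, K = 3.740e-06.
Wear volume V = K·W·L/H = 3.740e-06 · 82.68 · 14.47 / 1.228e+09 = 3.644e-12 m³.

value=3.644e-12 m^3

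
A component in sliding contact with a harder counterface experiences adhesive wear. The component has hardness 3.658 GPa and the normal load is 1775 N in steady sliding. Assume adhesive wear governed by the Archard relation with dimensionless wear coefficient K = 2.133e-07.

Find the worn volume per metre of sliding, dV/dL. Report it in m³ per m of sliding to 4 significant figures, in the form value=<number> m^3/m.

Intermediate values appear rounded. All working math keeps full float precision — a lone final rounding, at 4 significant digits.
Hardness H = 3.658 GPa = 3.658e+09 Pa.
In SI base units: W = 1775 N, H = 3.658e+09 Pa, K = 2.133e-07.
Wear rate dV/dL = K·W/H: 2.133e-07 · 1775 / 3.658e+09 = 1.035e-13 m³/m.

value=1.035e-13 m^3/m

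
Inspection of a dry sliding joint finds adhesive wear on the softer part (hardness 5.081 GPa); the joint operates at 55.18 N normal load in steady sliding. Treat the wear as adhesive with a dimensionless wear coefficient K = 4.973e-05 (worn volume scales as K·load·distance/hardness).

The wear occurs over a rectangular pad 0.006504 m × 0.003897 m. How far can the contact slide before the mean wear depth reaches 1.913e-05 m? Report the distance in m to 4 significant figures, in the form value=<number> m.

All arithmetic holds full float precision, and intermediate values appear rounded, and one final rounding, at 4 significant digits.
Hardness H = 5.081 GPa = 5.081e+09 Pa.
Contact area A = 0.006504 m × 0.003897 m = 2.535e-05 m².
As SI base values: W = 55.18 N, H = 5.081e+09 Pa, K = 4.973e-05.
Limit volume V_lim = h_lim·A = 1.913e-05 · 2.535e-05 = 4.849e-10 m³.
Inverting, life L = V_lim·H/(K·W) = 4.849e-10 · 5.081e+09 / (4.973e-05 · 55.18) = 897.8 m.

value=897.8 m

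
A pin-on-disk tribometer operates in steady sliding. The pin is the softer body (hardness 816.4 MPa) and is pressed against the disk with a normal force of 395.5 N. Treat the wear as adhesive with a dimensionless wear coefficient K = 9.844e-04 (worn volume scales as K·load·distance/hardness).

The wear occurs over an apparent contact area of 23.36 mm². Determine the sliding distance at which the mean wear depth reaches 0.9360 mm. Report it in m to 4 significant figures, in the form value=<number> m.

The algebra carries full precision, and intermediate values are displayed rounded — one last rounding, at 4 significant digits.
Convert: Hardness H = 816.4 MPa = 8.164e+08 Pa.
Convert: Contact area A = 23.36 mm² = 2.336e-05 m².
Convert: Depth limit h_lim = 0.9360 mm = 9.360e-04 m.
Restated in SI base units: W = 395.5 N, H = 8.164e+08 Pa, K = 9.844e-04.
Permissible volume V_lim = h_lim·A = 9.360e-04 · 2.336e-05 = 2.186e-08 m³.
Sliding life L = V_lim·H/(K·W) = 2.186e-08 · 8.164e+08 / (9.844e-04 · 395.5) = 45.85 m.

value=45.85 m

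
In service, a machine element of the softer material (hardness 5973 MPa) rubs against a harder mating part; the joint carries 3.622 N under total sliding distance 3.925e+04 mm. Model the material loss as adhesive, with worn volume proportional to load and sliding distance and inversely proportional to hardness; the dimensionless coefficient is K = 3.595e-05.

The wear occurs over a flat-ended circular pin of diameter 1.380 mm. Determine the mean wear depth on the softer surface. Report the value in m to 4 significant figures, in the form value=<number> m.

Every step keeps exact precision — printed values are rounded — a lone final rounding: four significant figures.
Distance covered L = 3.925e+04 mm = 39.25 m.
Hardness H = 5973 MPa = 5.973e+09 Pa.
Pin diameter d = 1.380 mm = 0.001380 m. Contact area A = π·d²/4 = π·(0.001380 m)²/4 = 1.496e-06 m².
In SI base units, W = 3.622 N, H = 5.973e+09 Pa, K = 3.595e-05.
By Archard's law, V = K·W·L/H = 3.595e-05 · 3.622 · 39.25 / 5.973e+09 = 8.556e-13 m³.
Average depth h = V/A = 8.556e-13 / 1.496e-06 = 5.721e-07 m.

value=5.721e-07 m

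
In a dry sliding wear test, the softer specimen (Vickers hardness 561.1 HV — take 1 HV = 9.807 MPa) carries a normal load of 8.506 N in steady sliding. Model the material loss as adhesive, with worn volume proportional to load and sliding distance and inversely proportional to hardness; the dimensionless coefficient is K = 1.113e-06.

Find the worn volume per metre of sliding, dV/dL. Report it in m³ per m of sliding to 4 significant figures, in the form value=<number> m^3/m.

The computation runs at exact precision — intermediates are printed rounded — one final rounding: four significant digits.
Hardness H = 561.1 HV × 9.807 MPa/HV = 5503 MPa = 5.503e+09 Pa.
Working in SI base units: W = 8.506 N, H = 5.503e+09 Pa, K = 1.113e-06.
Rate of wear dV/dL = K·W/H, per unit distance: 1.113e-06 · 8.506 / 5.503e+09 = 1.720e-15 m³/m.

value=1.720e-15 m^3/m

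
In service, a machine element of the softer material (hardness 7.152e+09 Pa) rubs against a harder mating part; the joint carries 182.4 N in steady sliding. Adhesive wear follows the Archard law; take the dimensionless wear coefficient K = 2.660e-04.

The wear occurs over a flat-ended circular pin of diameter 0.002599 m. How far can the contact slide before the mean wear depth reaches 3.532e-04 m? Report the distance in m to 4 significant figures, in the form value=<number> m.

value=276.2 m

The intermediates appear rounded, and every step carries exact precision; a single final rounding to four significant figures.
Contact area A = π·d²/4 = π·(0.002599 m)²/4 = 5.305e-06 m².
SI base units throughout: W = 182.4 N, H = 7.152e+09 Pa, K = 2.660e-04.
Allowed volume V_lim = h_lim·A = 3.532e-04 · 5.305e-06 = 1.874e-09 m³.
Sliding life L = V_lim·H/(K·W) = 1.874e-09 · 7.152e+09 / (2.660e-04 · 182.4) = 276.2 m.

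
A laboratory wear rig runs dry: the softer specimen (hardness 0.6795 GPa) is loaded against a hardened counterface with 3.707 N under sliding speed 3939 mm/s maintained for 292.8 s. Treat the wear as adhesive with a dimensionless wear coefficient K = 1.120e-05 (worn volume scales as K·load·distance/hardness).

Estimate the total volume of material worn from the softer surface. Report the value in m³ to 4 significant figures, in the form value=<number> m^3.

value=7.047e-11 m^3

The algebra holds full float precision. Intermediates are displayed rounded. Rounded once at the end to 4 significant digits.
Convert: Sliding speed v = 3939 mm/s = 3.939 m/s. Path length L = v·t = 3.939 m/s × 292.8 s = 1153 m.
Convert: Hardness H = 0.6795 GPa = 6.795e+08 Pa.
Restated in SI base units: W = 3.707 N, H = 6.795e+08 Pa, K = 1.120e-05.
The Archard volume V = K·W·L/H = 1.120e-05 · 3.707 · 1153 / 6.795e+08 = 7.047e-11 m³.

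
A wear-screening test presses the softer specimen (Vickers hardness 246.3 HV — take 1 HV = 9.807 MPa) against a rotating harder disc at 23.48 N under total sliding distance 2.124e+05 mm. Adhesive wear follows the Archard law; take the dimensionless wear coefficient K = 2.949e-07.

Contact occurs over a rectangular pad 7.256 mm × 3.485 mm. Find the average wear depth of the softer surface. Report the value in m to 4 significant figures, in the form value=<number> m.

Quoted intermediates are rounded. All working math keeps exact precision, and a single final rounding to 4 significant figures.
Convert: Distance covered L = 2.124e+05 mm = 212.4 m.
Convert: Hardness H = 246.3 HV × 9.807 MPa/HV = 2415 MPa = 2.415e+09 Pa.
Convert: Pad sides 7.256 mm × 3.485 mm = 0.007256 m × 0.003485 m. Contact area A = 0.007256 m × 0.003485 m = 2.529e-05 m².
In SI base units: W = 23.48 N, H = 2.415e+09 Pa, K = 2.949e-07.
Archard volume V = K·W·L/H = 2.949e-07 · 23.48 · 212.4 / 2.415e+09 = 6.089e-13 m³.
Average depth h = V/A = 6.089e-13 / 2.529e-05 = 2.408e-08 m.

value=2.408e-08 m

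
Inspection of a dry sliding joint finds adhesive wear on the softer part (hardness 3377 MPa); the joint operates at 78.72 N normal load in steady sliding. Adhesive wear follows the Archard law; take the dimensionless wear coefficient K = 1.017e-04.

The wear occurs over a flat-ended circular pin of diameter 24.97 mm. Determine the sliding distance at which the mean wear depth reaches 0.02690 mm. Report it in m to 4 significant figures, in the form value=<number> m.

Intermediates are printed rounded — all working math keeps exact precision — rounded just once: 4 significant figures.
Convert: Hardness H = 3377 MPa = 3.377e+09 Pa.
Convert: Pin diameter d = 24.97 mm = 0.02497 m. Contact area A = π·d²/4 = π·(0.02497 m)²/4 = 4.897e-04 m².
Convert: Depth limit h_lim = 0.02690 mm = 2.690e-05 m.
Restated in SI base units: W = 78.72 N, H = 3.377e+09 Pa, K = 1.017e-04.
Allowed volume V_lim = h_lim·A = 2.690e-05 · 4.897e-04 = 1.317e-08 m³.
Inverting, life L = V_lim·H/(K·W) = 1.317e-08 · 3.377e+09 / (1.017e-04 · 78.72) = 5557 m.

value=5557 m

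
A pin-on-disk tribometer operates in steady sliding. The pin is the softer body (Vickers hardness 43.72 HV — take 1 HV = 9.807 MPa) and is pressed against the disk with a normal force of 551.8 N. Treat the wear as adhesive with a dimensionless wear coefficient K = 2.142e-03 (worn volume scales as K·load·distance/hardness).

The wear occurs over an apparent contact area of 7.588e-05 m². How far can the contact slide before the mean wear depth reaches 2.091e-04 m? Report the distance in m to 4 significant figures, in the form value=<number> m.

value=5.756 m

Each operation runs at full precision. Printed values are rounded, and one final rounding, at 4 significant figures.
Convert: Hardness H = 43.72 HV × 9.807 MPa/HV = 428.8 MPa = 4.288e+08 Pa.
Expressed in SI base units: W = 551.8 N, H = 4.288e+08 Pa, K = 2.142e-03.
Permissible volume V_lim = h_lim·A = 2.091e-04 · 7.588e-05 = 1.587e-08 m³.
Inverting, life L = V_lim·H/(K·W) = 1.587e-08 · 4.288e+08 / (2.142e-03 · 551.8) = 5.756 m.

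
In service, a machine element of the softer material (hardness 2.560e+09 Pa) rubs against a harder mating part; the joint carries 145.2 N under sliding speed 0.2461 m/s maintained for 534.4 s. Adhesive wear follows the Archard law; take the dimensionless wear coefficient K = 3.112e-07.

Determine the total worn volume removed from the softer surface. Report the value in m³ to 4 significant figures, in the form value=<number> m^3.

value=2.321e-12 m^3

Printed values are rounded; the algebra maintains full precision. Rounded once at the end to 4 significant digits.
Distance L = v·t = 0.2461 m/s × 534.4 s = 131.5 m.
Collected in SI base units: W = 145.2 N, H = 2.560e+09 Pa, K = 3.112e-07.
Archard volume V = K·W·L/H = 3.112e-07 · 145.2 · 131.5 / 2.560e+09 = 2.321e-12 m³.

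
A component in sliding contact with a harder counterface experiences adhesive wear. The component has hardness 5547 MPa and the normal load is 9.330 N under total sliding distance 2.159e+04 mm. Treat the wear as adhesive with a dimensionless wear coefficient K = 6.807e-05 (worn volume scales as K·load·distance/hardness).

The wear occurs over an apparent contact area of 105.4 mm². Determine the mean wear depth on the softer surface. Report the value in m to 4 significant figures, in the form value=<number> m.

value=2.345e-08 m

Intermediate values appear rounded — the computation carries exact precision, and a single final rounding to four significant figures.
Distance covered L = 2.159e+04 mm = 21.59 m.
Hardness H = 5547 MPa = 5.547e+09 Pa.
Contact area A = 105.4 mm² = 1.054e-04 m².
Restated in SI base units: W = 9.330 N, H = 5.547e+09 Pa, K = 6.807e-05.
Apply Archard: V = K·W·L/H = 6.807e-05 · 9.330 · 21.59 / 5.547e+09 = 2.472e-12 m³.
Mean depth h = V/A = 2.472e-12 / 1.054e-04 = 2.345e-08 m.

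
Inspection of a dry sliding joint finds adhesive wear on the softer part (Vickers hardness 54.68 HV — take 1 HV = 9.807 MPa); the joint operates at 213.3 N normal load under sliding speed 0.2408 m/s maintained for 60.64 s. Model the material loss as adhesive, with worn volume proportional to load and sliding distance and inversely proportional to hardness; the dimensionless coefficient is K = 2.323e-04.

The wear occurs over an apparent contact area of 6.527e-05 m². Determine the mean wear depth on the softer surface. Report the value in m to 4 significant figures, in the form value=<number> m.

value=2.067e-05 m

The algebra carries full precision, and intermediate values are printed rounded, and a single final rounding to 4 significant figures.
Convert: The distance L = v·t = 0.2408 m/s × 60.64 s = 14.60 m.
Convert: Hardness H = 54.68 HV × 9.807 MPa/HV = 536.2 MPa = 5.362e+08 Pa.
Collected in SI base units: W = 213.3 N, H = 5.362e+08 Pa, K = 2.323e-04.
Volume removed: V = K·W·L/H = 2.323e-04 · 213.3 · 14.60 / 5.362e+08 = 1.349e-09 m³.
Wear depth h = V/A = 1.349e-09 / 6.527e-05 = 2.067e-05 m.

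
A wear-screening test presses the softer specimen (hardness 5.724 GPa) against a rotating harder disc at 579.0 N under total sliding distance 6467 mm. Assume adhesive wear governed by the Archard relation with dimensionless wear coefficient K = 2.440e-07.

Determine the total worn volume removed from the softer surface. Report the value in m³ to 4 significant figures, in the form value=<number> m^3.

All working math holds full precision — quoted intermediates are rounded. Rounded just once, at four significant figures.
Convert: Total distance L = 6467 mm = 6.467 m.
Convert: Hardness H = 5.724 GPa = 5.724e+09 Pa.
Expressed in SI base units: W = 579.0 N, H = 5.724e+09 Pa, K = 2.440e-07.
By Archard's law, V = K·W·L/H = 2.440e-07 · 579.0 · 6.467 / 5.724e+09 = 1.596e-13 m³.

value=1.596e-13 m^3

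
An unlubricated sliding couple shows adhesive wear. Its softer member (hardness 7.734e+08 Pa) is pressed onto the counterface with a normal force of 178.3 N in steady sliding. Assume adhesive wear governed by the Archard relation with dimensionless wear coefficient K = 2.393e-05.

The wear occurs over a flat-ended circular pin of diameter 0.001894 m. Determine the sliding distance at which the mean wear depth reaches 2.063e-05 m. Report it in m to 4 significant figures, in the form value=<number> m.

All arithmetic maintains full float precision, and intermediates are printed rounded. Rounded once at the end: 4 significant digits.
Contact area A = π·d²/4 = π·(0.001894 m)²/4 = 2.817e-06 m².
In SI base units, W = 178.3 N, H = 7.734e+08 Pa, K = 2.393e-05.
At the depth limit, V_lim = h_lim·A = 2.063e-05 · 2.817e-06 = 5.812e-11 m³.
Sliding life L = V_lim·H/(K·W) = 5.812e-11 · 7.734e+08 / (2.393e-05 · 178.3) = 10.54 m.

value=10.54 m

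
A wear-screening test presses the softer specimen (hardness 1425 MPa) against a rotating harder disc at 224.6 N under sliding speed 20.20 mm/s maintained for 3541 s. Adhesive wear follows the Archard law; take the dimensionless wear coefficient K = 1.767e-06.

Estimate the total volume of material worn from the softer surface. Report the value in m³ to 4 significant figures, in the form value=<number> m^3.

value=1.992e-11 m^3

Every step holds full float precision; intermediates are displayed rounded — one final rounding to four significant digits.
Sliding speed v = 20.20 mm/s = 0.02020 m/s. Sliding distance L = v·t = 0.02020 m/s × 3541 s = 71.53 m.
Hardness H = 1425 MPa = 1.425e+09 Pa.
Restated in SI base units: W = 224.6 N, H = 1.425e+09 Pa, K = 1.767e-06.
Volume removed: V = K·W·L/H = 1.767e-06 · 224.6 · 71.53 / 1.425e+09 = 1.992e-11 m³.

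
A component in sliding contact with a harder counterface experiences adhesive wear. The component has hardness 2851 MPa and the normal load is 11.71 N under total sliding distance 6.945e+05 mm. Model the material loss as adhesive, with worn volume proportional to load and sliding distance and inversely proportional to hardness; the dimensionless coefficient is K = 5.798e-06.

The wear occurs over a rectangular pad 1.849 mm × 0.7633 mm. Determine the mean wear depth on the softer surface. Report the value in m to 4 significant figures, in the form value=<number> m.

value=1.172e-05 m

Intermediates appear rounded; all working math holds full float precision; rounded just once, at 4 significant figures.
The distance L = 6.945e+05 mm = 694.5 m.
Hardness H = 2851 MPa = 2.851e+09 Pa.
Pad sides 1.849 mm × 0.7633 mm = 1.849e-03 m × 7.633e-04 m. Contact area A = 1.849e-03 m × 7.633e-04 m = 1.411e-06 m².
Restated in SI base units: W = 11.71 N, H = 2.851e+09 Pa, K = 5.798e-06.
Volume removed: V = K·W·L/H = 5.798e-06 · 11.71 · 694.5 / 2.851e+09 = 1.654e-11 m³.
Average depth h = V/A = 1.654e-11 / 1.411e-06 = 1.172e-05 m.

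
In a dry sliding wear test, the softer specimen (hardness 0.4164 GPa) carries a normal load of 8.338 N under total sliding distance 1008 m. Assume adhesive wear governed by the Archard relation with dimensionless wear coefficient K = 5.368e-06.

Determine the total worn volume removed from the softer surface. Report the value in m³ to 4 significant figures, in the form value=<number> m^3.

The intermediates are shown rounded — each operation keeps full float precision — one final rounding, at four significant figures.
Convert: Hardness H = 0.4164 GPa = 4.164e+08 Pa.
SI base units throughout: W = 8.338 N, H = 4.164e+08 Pa, K = 5.368e-06.
Archard volume V = K·W·L/H = 5.368e-06 · 8.338 · 1008 / 4.164e+08 = 1.083e-10 m³.

value=1.083e-10 m^3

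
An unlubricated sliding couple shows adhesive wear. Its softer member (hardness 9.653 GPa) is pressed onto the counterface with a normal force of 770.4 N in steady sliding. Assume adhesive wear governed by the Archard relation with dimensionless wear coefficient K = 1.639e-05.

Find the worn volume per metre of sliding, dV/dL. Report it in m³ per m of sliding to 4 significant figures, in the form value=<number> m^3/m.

value=1.308e-12 m^3/m

Intermediate values appear rounded; every step keeps exact precision, and one final rounding: four significant digits.
Convert: Hardness H = 9.653 GPa = 9.653e+09 Pa.
Working in SI base units: W = 770.4 N, H = 9.653e+09 Pa, K = 1.639e-05.
The wear rate dV/dL = K·W/H: 1.639e-05 · 770.4 / 9.653e+09 = 1.308e-12 m³/m.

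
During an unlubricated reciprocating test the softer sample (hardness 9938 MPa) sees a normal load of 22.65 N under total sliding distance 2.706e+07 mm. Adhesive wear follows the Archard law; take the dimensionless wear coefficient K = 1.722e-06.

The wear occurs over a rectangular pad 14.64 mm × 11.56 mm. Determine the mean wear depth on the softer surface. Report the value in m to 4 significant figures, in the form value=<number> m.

Displayed values are rounded. Each operation carries exact precision, and a single final rounding, at 4 significant digits.
Distance covered L = 2.706e+07 mm = 2.706e+04 m.
Hardness H = 9938 MPa = 9.938e+09 Pa.
Pad sides 14.64 mm × 11.56 mm = 0.01464 m × 0.01156 m. Contact area A = 0.01464 m × 0.01156 m = 1.692e-04 m².
As SI base values: W = 22.65 N, H = 9.938e+09 Pa, K = 1.722e-06.
Archard relation: V = K·W·L/H = 1.722e-06 · 22.65 · 2.706e+04 / 9.938e+09 = 1.062e-10 m³.
Mean depth h = V/A = 1.062e-10 / 1.692e-04 = 6.275e-07 m.

value=6.275e-07 m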